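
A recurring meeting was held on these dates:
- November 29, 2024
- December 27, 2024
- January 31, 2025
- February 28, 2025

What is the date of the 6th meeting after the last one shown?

August 29, 2025

Every date is a Friday; gaps 28, 35, 28 days.
Each is the last Friday of its month (at least one falls on the 29th or later, ruling out '4th Friday').
Last Friday of March 2025: March 28, 2025.
Last Friday of April 2025: April 25, 2025.
May 2025 ends with Friday May 30, 2025.
Last Friday of June 2025: June 27, 2025.
Last Friday of July 2025: July 25, 2025.
August 2025 ends with Friday August 29, 2025.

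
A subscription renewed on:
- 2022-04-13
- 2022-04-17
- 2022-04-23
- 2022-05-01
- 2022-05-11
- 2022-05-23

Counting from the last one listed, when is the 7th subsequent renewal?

The spacing grows by 2 each time: 4, 6, 8, 10, 12 days.
Next gap: 14 days. 2022-05-23 + 14 days = 2022-06-06.
Next gap: 16 days. 2022-06-06 + 16 days = 2022-06-22.
Next gap: 18 days. 2022-06-22 + 18 days = 2022-07-10.
Next gap: 20 days. 2022-07-10 + 20 days = 2022-07-30.
Next gap: 22 days. 2022-07-30 + 22 days = 2022-08-21.
Next gap: 24 days. 2022-08-21 + 24 days = 2022-09-14.
Next gap: 26 days. 2022-09-14 + 26 days = 2022-10-10.

2022-10-10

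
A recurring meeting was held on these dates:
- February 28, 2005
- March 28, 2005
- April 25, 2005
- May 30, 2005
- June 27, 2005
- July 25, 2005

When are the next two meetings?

August 29, 2005; September 26, 2005

Every date is a Monday; gaps 28, 28, 35, 28, 28 days.
Each is the last Monday of its month (at least one falls on the 29th or later, ruling out '4th Monday').
August 2005 ends with Monday August 29, 2005.
September 2005 ends with Monday September 26, 2005.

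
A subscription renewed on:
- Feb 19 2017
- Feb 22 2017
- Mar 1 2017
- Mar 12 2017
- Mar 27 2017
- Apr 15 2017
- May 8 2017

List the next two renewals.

Intervals are 3, 7, 11, 15, 19, 23 days — an arithmetic progression with common difference 4.
Next gap: 27 days. May 8 2017 + 27 days = Jun 4 2017.
Next gap: 31 days. Jun 4 2017 + 31 days = Jul 5 2017.

Jun 4 2017, Jul 5 2017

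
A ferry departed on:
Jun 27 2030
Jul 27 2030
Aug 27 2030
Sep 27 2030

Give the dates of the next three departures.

Gaps: 30, 31, 31 days — not constant. Every event is on the 27th of the month.
Pattern: the 27th of each month.
October 2030: Oct 27 2030.
November 2030: Nov 27 2030.
December 2030: Dec 27 2030.

Oct 27 2030, Nov 27 2030, Dec 27 2030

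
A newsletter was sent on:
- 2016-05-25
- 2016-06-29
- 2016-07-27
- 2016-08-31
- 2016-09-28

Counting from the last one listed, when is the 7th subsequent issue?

2017-04-26

All Wednesdays; the gaps (35, 28, 35, 28) vary with month length.
This is the last Wednesday of each month.
October 2016 ends with Wednesday 2016-10-26.
Last Wednesday of November 2016: 2016-11-30.
Last Wednesday of December 2016: 2016-12-28.
January 2017 ends with Wednesday 2017-01-25.
February 2017 ends with Wednesday 2017-02-22.
Last Wednesday of March 2017: 2017-03-29.
April 2017 ends with Wednesday 2017-04-26.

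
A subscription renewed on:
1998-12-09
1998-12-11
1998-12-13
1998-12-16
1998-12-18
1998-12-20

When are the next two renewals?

Gaps: 2, 2, 3, 2, 2 days — not constant, but cyclic with period 3.
The events fall on every Wednesday, Friday and Sunday.
The following Wednesday is 1998-12-23.
Next Friday: 1998-12-25.

1998-12-23, 1998-12-25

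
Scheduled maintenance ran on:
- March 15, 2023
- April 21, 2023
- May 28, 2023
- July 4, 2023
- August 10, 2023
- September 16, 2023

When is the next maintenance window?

October 23, 2023

Gaps between consecutive events: 37, 37, 37, 37, 37 days — a constant 37-day interval.
September 16, 2023 + 37 days = October 23, 2023.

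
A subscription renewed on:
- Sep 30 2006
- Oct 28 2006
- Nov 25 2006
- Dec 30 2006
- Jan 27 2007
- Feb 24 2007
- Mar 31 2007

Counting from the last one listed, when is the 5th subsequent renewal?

Aug 25 2007

All Saturdays; the gaps (28, 28, 35, 28, 28, 35) vary with month length.
This is the last Saturday of each month.
April 2007 ends with Saturday Apr 28 2007.
Last Saturday of May 2007: May 26 2007.
June 2007 ends with Saturday Jun 30 2007.
July 2007 ends with Saturday Jul 28 2007.
August 2007 ends with Saturday Aug 25 2007.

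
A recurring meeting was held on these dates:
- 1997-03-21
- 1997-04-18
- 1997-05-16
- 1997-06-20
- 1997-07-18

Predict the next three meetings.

1997-08-15, 1997-09-19, 1997-10-17

These are Fridays at 28- or 35-day spacing (28, 28, 35, 28).
The pattern: 3rd Friday of the month.
August 1997 — 3rd Friday is 1997-08-15.
September 1997 — 3rd Friday is 1997-09-19.
3rd Friday of October 1997: 1997-10-17.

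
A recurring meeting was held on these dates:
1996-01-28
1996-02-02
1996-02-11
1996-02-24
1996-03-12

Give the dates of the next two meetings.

1996-04-02, 1996-04-27

Intervals are 5, 9, 13, 17 days — an arithmetic progression with common difference 4.
Next gap: 21 days. 1996-03-12 + 21 days = 1996-04-02.
Next gap: 25 days. 1996-04-02 + 25 days = 1996-04-27.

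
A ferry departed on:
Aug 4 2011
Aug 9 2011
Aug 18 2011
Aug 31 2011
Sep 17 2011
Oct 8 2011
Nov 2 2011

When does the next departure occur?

Dec 1 2011

Gaps: 5, 9, 13, 17, 21, 25 days — each gap is 4 larger than the previous one.
Next gap: 29 days. Nov 2 2011 + 29 days = Dec 1 2011.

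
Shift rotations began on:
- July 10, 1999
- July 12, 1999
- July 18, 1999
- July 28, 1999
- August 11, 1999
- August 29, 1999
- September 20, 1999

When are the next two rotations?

October 16, 1999; November 15, 1999

The spacing grows by 4 each time: 2, 6, 10, 14, 18, 22 days.
Next gap: 26 days. September 20, 1999 + 26 days = October 16, 1999.
Next gap: 30 days. October 16, 1999 + 30 days = November 15, 1999.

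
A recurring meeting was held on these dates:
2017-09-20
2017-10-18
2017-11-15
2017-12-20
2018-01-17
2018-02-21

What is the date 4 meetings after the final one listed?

2018-06-20

All dates are Wednesdays, 28, 28, 35, 28, 35 days apart.
Specifically, the 3rd Wednesday of each month.
3rd Wednesday of March 2018: 2018-03-21.
April 2018 — 3rd Wednesday is 2018-04-18.
May 2018 — 3rd Wednesday is 2018-05-16.
3rd Wednesday of June 2018: 2018-06-20.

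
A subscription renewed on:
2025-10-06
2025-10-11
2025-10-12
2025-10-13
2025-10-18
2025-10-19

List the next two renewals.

2025-10-20, 2025-10-25

The gap pattern 5, 1, 1, 5, 1 repeats every 3 events.
These are the Mondays, Saturdays and Sundays of each week.
The following Monday is 2025-10-20.
The following Saturday is 2025-10-25.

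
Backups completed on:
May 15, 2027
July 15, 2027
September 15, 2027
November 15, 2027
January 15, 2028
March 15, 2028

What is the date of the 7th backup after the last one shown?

May 15, 2029

The day-of-month is always 15 (61, 62, 61, 61, 60 days between events).
So this recurs on the 15th of every 2 months.
May 2028: May 15, 2028.
July 2028: July 15, 2028.
September 2028: September 15, 2028.
Next: November 2028 → November 15, 2028.
January 2029: January 15, 2029.
March 2029: March 15, 2029.
Next: May 2029 → May 15, 2029.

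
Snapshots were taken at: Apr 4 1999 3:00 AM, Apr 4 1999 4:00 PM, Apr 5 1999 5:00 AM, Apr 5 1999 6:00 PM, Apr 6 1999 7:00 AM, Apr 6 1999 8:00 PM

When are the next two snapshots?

Spacing: 13, 13, 13, 13, 13 h — constant 13 h.
Apr 6 1999 8:00 PM + 13 h = Apr 7 1999 9:00 AM.
Apr 7 1999 9:00 AM + 13 h = Apr 7 1999 10:00 PM.

Apr 7 1999 9:00 AM, Apr 7 1999 10:00 PM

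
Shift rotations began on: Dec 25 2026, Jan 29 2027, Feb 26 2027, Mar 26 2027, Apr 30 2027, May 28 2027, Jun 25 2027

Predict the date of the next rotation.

Jul 30 2027

These are Fridays with 35, 28, 28, 35, 28, 28-day gaps.
Each is the final Friday of its month — Jan 29 2027 is past the 28th, so '4th Friday' doesn't fit.
July 2027 ends with Friday Jul 30 2027.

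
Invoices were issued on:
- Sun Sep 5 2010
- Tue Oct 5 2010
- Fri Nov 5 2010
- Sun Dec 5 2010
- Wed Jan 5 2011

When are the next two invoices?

Each date is the 5th; the gaps (30, 31, 30, 31) track the month lengths.
The rule is the 5th of each month.
February 2011: Sat Feb 5 2011.
March 2011: Sat Mar 5 2011.

Sat Feb 5 2011, Sat Mar 5 2011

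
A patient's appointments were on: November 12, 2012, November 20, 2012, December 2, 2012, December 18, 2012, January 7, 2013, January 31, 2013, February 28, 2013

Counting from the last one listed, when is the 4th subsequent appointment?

Intervals are 8, 12, 16, 20, 24, 28 days — an arithmetic progression with common difference 4.
Next gap: 32 days. February 28, 2013 + 32 days = April 1, 2013.
Next gap: 36 days. April 1, 2013 + 36 days = May 7, 2013.
Next gap: 40 days. May 7, 2013 + 40 days = June 16, 2013.
Next gap: 44 days. June 16, 2013 + 44 days = July 30, 2013.

July 30, 2013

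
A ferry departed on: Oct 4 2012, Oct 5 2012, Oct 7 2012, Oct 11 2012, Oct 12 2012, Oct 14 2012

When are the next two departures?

Oct 18 2012, Oct 19 2012

The gap pattern 1, 2, 4, 1, 2 repeats every 3 events.
These are the Thursdays, Fridays and Sundays of each week.
The following Thursday is Oct 18 2012.
The following Friday is Oct 19 2012.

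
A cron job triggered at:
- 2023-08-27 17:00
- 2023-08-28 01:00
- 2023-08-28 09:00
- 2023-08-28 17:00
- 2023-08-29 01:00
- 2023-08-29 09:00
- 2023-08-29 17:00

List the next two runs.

2023-08-30 01:00, 2023-08-30 09:00

The interval is a steady 8 hours (8, 8, 8, 8, 8, 8).
2023-08-29 17:00 + 8 h = 2023-08-30 01:00.
2023-08-30 01:00 + 8 h = 2023-08-30 09:00.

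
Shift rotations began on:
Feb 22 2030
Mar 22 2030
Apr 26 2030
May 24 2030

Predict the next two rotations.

These are Fridays at 28- or 35-day spacing (28, 35, 28).
The pattern: 4th Friday of the month.
June 2030 — 4th Friday is Jun 28 2030.
July 2030 — 4th Friday is Jul 26 2030.

Jun 28 2030, Jul 26 2030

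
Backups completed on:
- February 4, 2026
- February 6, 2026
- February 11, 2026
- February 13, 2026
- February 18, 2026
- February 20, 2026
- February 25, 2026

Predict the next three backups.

Every event lands on a Wednesday or Friday (gaps cycle 2, 5, 2, 5, 2, 5).
So the schedule is: every Wednesday and Friday.
The following Friday is February 27, 2026.
The following Wednesday is March 4, 2026.
Next Friday: March 6, 2026.

February 27, 2026; March 4, 2026; March 6, 2026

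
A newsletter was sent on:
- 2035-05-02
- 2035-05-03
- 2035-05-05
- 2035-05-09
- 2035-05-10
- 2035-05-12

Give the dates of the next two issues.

The gap pattern 1, 2, 4, 1, 2 repeats every 3 events.
These are the Wednesdays, Thursdays and Saturdays of each week.
Next Wednesday: 2035-05-16.
The following Thursday is 2035-05-17.

2035-05-16, 2035-05-17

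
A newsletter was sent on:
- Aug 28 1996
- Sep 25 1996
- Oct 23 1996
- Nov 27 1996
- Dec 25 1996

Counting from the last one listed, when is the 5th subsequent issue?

May 28 1997

Gaps: 28, 28, 35, 28 days — a mix of 28 and 35. Every date is a Wednesday.
Each is the 4th Wednesday of its month.
4th Wednesday of January 1997: Jan 22 1997.
4th Wednesday of February 1997: Feb 26 1997.
4th Wednesday of March 1997: Mar 26 1997.
April 1997 — 4th Wednesday is Apr 23 1997.
May 1997 — 4th Wednesday is May 28 1997.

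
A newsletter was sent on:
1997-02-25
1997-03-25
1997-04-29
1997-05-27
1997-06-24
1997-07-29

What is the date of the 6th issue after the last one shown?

1998-01-27

Every date is a Tuesday; gaps 28, 35, 28, 28, 35 days.
Each is the last Tuesday of its month (at least one falls on the 29th or later, ruling out '4th Tuesday').
August 1997 ends with Tuesday 1997-08-26.
September 1997 ends with Tuesday 1997-09-30.
Last Tuesday of October 1997: 1997-10-28.
Last Tuesday of November 1997: 1997-11-25.
December 1997 ends with Tuesday 1997-12-30.
January 1998 ends with Tuesday 1998-01-27.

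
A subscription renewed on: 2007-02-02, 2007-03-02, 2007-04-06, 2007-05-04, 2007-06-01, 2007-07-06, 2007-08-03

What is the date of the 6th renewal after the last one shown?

These are Fridays at 28- or 35-day spacing (28, 35, 28, 28, 35, 28).
The pattern: 1st Friday of the month.
1st Friday of September 2007: 2007-09-07.
October 2007 — 1st Friday is 2007-10-05.
November 2007 — 1st Friday is 2007-11-02.
1st Friday of December 2007: 2007-12-07.
January 2008 — 1st Friday is 2008-01-04.
February 2008 — 1st Friday is 2008-02-01.

2008-02-01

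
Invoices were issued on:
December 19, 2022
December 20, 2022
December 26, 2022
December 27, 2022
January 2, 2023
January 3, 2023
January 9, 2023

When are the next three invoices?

January 10, 2023; January 16, 2023; January 17, 2023

The gap pattern 1, 6, 1, 6, 1, 6 repeats every 2 events.
These are the Mondays and Tuesdays of each week.
The following Tuesday is January 10, 2023.
The following Monday is January 16, 2023.
The following Tuesday is January 17, 2023.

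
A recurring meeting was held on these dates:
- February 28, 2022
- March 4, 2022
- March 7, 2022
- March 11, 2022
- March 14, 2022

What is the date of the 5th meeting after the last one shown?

The gap pattern 4, 3, 4, 3 repeats every 2 events.
These are the Mondays and Fridays of each week.
Next Friday: March 18, 2022.
Next Monday: March 21, 2022.
The following Friday is March 25, 2022.
The following Monday is March 28, 2022.
The following Friday is April 1, 2022.

April 1, 2022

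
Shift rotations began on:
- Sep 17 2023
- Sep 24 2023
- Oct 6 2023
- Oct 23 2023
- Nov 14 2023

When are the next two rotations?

Dec 11 2023, Jan 12 2024

Gaps: 7, 12, 17, 22 days — each gap is 5 larger than the previous one.
Next gap: 27 days. Nov 14 2023 + 27 days = Dec 11 2023.
Next gap: 32 days. Dec 11 2023 + 32 days = Jan 12 2024.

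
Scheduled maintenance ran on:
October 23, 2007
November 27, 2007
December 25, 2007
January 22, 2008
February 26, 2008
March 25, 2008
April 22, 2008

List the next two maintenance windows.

All dates are Tuesdays, 35, 28, 28, 35, 28, 28 days apart.
Specifically, the 4th Tuesday of each month.
4th Tuesday of May 2008: May 27, 2008.
4th Tuesday of June 2008: June 24, 2008.

May 27, 2008; June 24, 2008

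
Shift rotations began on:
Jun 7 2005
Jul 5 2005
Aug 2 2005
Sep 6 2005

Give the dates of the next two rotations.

Gaps: 28, 28, 35 days — a mix of 28 and 35. Every date is a Tuesday.
Each is the 1st Tuesday of its month.
October 2005 — 1st Tuesday is Oct 4 2005.
1st Tuesday of November 2005: Nov 1 2005.

Oct 4 2005, Nov 1 2005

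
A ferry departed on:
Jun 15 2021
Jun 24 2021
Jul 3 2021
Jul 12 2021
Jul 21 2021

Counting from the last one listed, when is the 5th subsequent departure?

Sep 4 2021

Every event comes 9 days after the last (9, 9, 9, 9).
Jul 21 2021 + 9 days = Jul 30 2021.
Jul 30 2021 + 9 days = Aug 8 2021.
Aug 8 2021 + 9 days = Aug 17 2021.
Aug 17 2021 + 9 days = Aug 26 2021.
Aug 26 2021 + 9 days = Sep 4 2021.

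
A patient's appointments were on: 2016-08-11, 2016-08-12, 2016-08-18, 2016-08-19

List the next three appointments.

The gap pattern 1, 6, 1 repeats every 2 events.
These are the Thursdays and Fridays of each week.
The following Thursday is 2016-08-25.
Next Friday: 2016-08-26.
The following Thursday is 2016-09-01.

2016-08-25, 2016-08-26, 2016-09-01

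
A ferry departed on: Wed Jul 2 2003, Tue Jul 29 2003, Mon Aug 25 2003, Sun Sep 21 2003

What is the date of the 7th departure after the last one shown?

Sun Mar 28 2004

Gaps between consecutive events: 27, 27, 27 days — a constant 27-day interval.
Sun Sep 21 2003 + 27 days = Sat Oct 18 2003.
Sat Oct 18 2003 + 27 days = Fri Nov 14 2003.
Fri Nov 14 2003 + 27 days = Thu Dec 11 2003.
Thu Dec 11 2003 + 27 days = Wed Jan 7 2004.
Wed Jan 7 2004 + 27 days = Tue Feb 3 2004.
Tue Feb 3 2004 + 27 days = Mon Mar 1 2004.
Mon Mar 1 2004 + 27 days = Sun Mar 28 2004.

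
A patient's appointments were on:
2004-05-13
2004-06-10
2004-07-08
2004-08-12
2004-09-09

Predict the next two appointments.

2004-10-14, 2004-11-11

Gaps: 28, 28, 35, 28 days — a mix of 28 and 35. Every date is a Thursday.
Each is the 2nd Thursday of its month.
2nd Thursday of October 2004: 2004-10-14.
November 2004 — 2nd Thursday is 2004-11-11.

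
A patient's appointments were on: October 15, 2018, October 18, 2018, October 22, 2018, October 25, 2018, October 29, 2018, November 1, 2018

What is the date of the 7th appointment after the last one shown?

November 26, 2018

Every event lands on a Monday or Thursday (gaps cycle 3, 4, 3, 4, 3).
So the schedule is: every Monday and Thursday.
Next Monday: November 5, 2018.
The following Thursday is November 8, 2018.
Next Monday: November 12, 2018.
The following Thursday is November 15, 2018.
The following Monday is November 19, 2018.
Next Thursday: November 22, 2018.
The following Monday is November 26, 2018.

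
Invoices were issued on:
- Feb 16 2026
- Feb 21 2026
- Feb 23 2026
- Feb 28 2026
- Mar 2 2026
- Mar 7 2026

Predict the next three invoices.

The gap pattern 5, 2, 5, 2, 5 repeats every 2 events.
These are the Mondays and Saturdays of each week.
The following Monday is Mar 9 2026.
The following Saturday is Mar 14 2026.
Next Monday: Mar 16 2026.

Mar 9 2026, Mar 14 2026, Mar 16 2026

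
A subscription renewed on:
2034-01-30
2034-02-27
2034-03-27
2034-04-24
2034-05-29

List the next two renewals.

2034-06-26, 2034-07-31

Every date is a Monday; gaps 28, 28, 28, 35 days.
Each is the last Monday of its month (at least one falls on the 29th or later, ruling out '4th Monday').
Last Monday of June 2034: 2034-06-26.
Last Monday of July 2034: 2034-07-31.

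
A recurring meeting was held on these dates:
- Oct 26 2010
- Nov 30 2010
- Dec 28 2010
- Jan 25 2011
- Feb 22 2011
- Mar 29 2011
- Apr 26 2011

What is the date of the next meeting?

May 31 2011

These are Tuesdays with 35, 28, 28, 28, 35, 28-day gaps.
Each is the final Tuesday of its month — Nov 30 2010 is past the 28th, so '4th Tuesday' doesn't fit.
Last Tuesday of May 2011: May 31 2011.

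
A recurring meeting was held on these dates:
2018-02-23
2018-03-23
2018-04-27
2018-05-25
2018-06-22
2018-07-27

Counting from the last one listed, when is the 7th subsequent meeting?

Gaps: 28, 35, 28, 28, 35 days — a mix of 28 and 35. Every date is a Friday.
Each is the 4th Friday of its month.
4th Friday of August 2018: 2018-08-24.
4th Friday of September 2018: 2018-09-28.
4th Friday of October 2018: 2018-10-26.
November 2018 — 4th Friday is 2018-11-23.
December 2018 — 4th Friday is 2018-12-28.
January 2019 — 4th Friday is 2019-01-25.
February 2019 — 4th Friday is 2019-02-22.

2019-02-22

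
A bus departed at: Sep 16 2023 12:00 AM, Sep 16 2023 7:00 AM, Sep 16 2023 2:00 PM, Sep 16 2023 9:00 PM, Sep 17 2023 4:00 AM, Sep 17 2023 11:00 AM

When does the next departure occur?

Sep 17 2023 6:00 PM

The interval is a steady 7 hours (7, 7, 7, 7, 7).
Sep 17 2023 11:00 AM + 7 h = Sep 17 2023 6:00 PM.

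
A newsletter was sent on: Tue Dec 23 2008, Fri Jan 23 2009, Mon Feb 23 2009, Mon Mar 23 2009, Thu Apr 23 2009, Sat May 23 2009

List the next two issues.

Tue Jun 23 2009, Thu Jul 23 2009

Each date is the 23rd; the gaps (31, 31, 28, 31, 30) track the month lengths.
The rule is the 23rd of each month.
June 2009: Tue Jun 23 2009.
Next: July 2009 → Thu Jul 23 2009.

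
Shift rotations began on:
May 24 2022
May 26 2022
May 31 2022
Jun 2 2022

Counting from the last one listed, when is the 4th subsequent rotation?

Jun 16 2022

The gap pattern 2, 5, 2 repeats every 2 events.
These are the Tuesdays and Thursdays of each week.
Next Tuesday: Jun 7 2022.
Next Thursday: Jun 9 2022.
The following Tuesday is Jun 14 2022.
Next Thursday: Jun 16 2022.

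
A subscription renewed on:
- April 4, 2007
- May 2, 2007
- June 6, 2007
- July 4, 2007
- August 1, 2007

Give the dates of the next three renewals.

All dates are Wednesdays, 28, 35, 28, 28 days apart.
Specifically, the 1st Wednesday of each month.
1st Wednesday of September 2007: September 5, 2007.
1st Wednesday of October 2007: October 3, 2007.
November 2007 — 1st Wednesday is November 7, 2007.

September 5, 2007; October 3, 2007; November 7, 2007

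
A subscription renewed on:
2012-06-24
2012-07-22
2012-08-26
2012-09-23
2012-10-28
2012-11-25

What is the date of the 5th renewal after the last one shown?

All dates are Sundays, 28, 35, 28, 35, 28 days apart.
Specifically, the 4th Sunday of each month.
4th Sunday of December 2012: 2012-12-23.
4th Sunday of January 2013: 2013-01-27.
4th Sunday of February 2013: 2013-02-24.
4th Sunday of March 2013: 2013-03-24.
April 2013 — 4th Sunday is 2013-04-28.

2013-04-28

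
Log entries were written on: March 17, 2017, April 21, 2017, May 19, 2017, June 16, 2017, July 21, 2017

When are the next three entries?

August 18, 2017; September 15, 2017; October 20, 2017

These are Fridays at 28- or 35-day spacing (35, 28, 28, 35).
The pattern: 3rd Friday of the month.
August 2017 — 3rd Friday is August 18, 2017.
September 2017 — 3rd Friday is September 15, 2017.
October 2017 — 3rd Friday is October 20, 2017.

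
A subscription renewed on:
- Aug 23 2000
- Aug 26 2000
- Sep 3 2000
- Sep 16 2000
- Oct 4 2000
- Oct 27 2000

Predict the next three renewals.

Nov 24 2000, Dec 27 2000, Feb 3 2001

The spacing grows by 5 each time: 3, 8, 13, 18, 23 days.
Next gap: 28 days. Oct 27 2000 + 28 days = Nov 24 2000.
Next gap: 33 days. Nov 24 2000 + 33 days = Dec 27 2000.
Next gap: 38 days. Dec 27 2000 + 38 days = Feb 3 2001.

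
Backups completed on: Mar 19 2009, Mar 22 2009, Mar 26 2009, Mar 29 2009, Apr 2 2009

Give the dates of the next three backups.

The gap pattern 3, 4, 3, 4 repeats every 2 events.
These are the Thursdays and Sundays of each week.
Next Sunday: Apr 5 2009.
The following Thursday is Apr 9 2009.
The following Sunday is Apr 12 2009.

Apr 5 2009, Apr 9 2009, Apr 12 2009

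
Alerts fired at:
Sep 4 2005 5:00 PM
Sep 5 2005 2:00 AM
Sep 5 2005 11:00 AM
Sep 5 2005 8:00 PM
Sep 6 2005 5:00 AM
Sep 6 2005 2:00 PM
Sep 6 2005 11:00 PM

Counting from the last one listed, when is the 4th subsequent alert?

Gaps: 9, 9, 9, 9, 9, 9 hours — each event is 9 hours after the previous one.
Sep 6 2005 11:00 PM + 9 h = Sep 7 2005 8:00 AM.
Sep 7 2005 8:00 AM + 9 h = Sep 7 2005 5:00 PM.
Sep 7 2005 5:00 PM + 9 h = Sep 8 2005 2:00 AM.
Sep 8 2005 2:00 AM + 9 h = Sep 8 2005 11:00 AM.

Sep 8 2005 11:00 AM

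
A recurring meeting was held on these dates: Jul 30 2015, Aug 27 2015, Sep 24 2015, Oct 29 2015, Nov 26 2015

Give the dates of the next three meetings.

Dec 31 2015, Jan 28 2016, Feb 25 2016

All Thursdays; the gaps (28, 28, 35, 28) vary with month length.
This is the last Thursday of each month.
December 2015 ends with Thursday Dec 31 2015.
January 2016 ends with Thursday Jan 28 2016.
February 2016 ends with Thursday Feb 25 2016.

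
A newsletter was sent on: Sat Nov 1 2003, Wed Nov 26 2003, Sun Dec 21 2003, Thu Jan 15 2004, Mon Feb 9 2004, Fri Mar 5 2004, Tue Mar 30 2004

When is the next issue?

The spacing is 25, 25, 25, 25, 25, 25 days — always 25 days.
Tue Mar 30 2004 + 25 days = Sat Apr 24 2004.

Sat Apr 24 2004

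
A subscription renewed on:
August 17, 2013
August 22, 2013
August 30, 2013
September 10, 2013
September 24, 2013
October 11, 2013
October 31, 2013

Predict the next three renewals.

Intervals are 5, 8, 11, 14, 17, 20 days — an arithmetic progression with common difference 3.
Next gap: 23 days. October 31, 2013 + 23 days = November 23, 2013.
Next gap: 26 days. November 23, 2013 + 26 days = December 19, 2013.
Next gap: 29 days. December 19, 2013 + 29 days = January 17, 2014.

November 23, 2013; December 19, 2013; January 17, 2014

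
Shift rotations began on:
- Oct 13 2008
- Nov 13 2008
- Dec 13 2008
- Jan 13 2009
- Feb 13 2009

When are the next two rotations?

The day-of-month is always 13 (31, 30, 31, 31 days between events).
So this recurs on the 13th of each month.
Next: March 2009 → Mar 13 2009.
Next: April 2009 → Apr 13 2009.

Mar 13 2009, Apr 13 2009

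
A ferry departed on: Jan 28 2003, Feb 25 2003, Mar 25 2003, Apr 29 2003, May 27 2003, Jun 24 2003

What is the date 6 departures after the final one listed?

Dec 30 2003

All Tuesdays; the gaps (28, 28, 35, 28, 28) vary with month length.
This is the last Tuesday of each month.
Last Tuesday of July 2003: Jul 29 2003.
August 2003 ends with Tuesday Aug 26 2003.
September 2003 ends with Tuesday Sep 30 2003.
October 2003 ends with Tuesday Oct 28 2003.
Last Tuesday of November 2003: Nov 25 2003.
Last Tuesday of December 2003: Dec 30 2003.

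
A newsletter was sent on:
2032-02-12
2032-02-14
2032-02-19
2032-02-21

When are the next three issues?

Every event lands on a Thursday or Saturday (gaps cycle 2, 5, 2).
So the schedule is: every Thursday and Saturday.
Next Thursday: 2032-02-26.
Next Saturday: 2032-02-28.
Next Thursday: 2032-03-04.

2032-02-26, 2032-02-28, 2032-03-04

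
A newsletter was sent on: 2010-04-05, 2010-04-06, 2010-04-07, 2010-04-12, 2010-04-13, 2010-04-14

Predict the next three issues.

2010-04-19, 2010-04-20, 2010-04-21

The gap pattern 1, 1, 5, 1, 1 repeats every 3 events.
These are the Mondays, Tuesdays and Wednesdays of each week.
Next Monday: 2010-04-19.
The following Tuesday is 2010-04-20.
Next Wednesday: 2010-04-21.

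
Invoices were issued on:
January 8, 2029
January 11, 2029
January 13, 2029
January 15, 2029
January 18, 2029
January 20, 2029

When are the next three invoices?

January 22, 2029; January 25, 2029; January 27, 2029

The gap pattern 3, 2, 2, 3, 2 repeats every 3 events.
These are the Mondays, Thursdays and Saturdays of each week.
The following Monday is January 22, 2029.
The following Thursday is January 25, 2029.
Next Saturday: January 27, 2029.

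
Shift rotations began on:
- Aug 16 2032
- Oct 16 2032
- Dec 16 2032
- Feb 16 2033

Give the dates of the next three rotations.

Gaps: 61, 61, 62 days — not constant. Every event is on the 16th of the month.
Pattern: the 16th of every 2 months.
April 2033: Apr 16 2033.
June 2033: Jun 16 2033.
Next: August 2033 → Aug 16 2033.

Apr 16 2033, Jun 16 2033, Aug 16 2033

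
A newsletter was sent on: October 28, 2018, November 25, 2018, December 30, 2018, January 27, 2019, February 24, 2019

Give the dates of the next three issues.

March 31, 2019; April 28, 2019; May 26, 2019

All Sundays; the gaps (28, 35, 28, 28) vary with month length.
This is the last Sunday of each month.
Last Sunday of March 2019: March 31, 2019.
Last Sunday of April 2019: April 28, 2019.
May 2019 ends with Sunday May 26, 2019.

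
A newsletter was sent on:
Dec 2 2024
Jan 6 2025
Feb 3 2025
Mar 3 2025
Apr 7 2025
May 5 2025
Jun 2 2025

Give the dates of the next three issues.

Jul 7 2025, Aug 4 2025, Sep 1 2025

These are Mondays at 28- or 35-day spacing (35, 28, 28, 35, 28, 28).
The pattern: 1st Monday of the month.
July 2025 — 1st Monday is Jul 7 2025.
1st Monday of August 2025: Aug 4 2025.
September 2025 — 1st Monday is Sep 1 2025.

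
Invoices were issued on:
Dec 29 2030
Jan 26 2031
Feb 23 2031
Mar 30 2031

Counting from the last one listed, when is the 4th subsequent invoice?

These are Sundays with 28, 28, 35-day gaps.
Each is the final Sunday of its month — Dec 29 2030 is past the 28th, so '4th Sunday' doesn't fit.
Last Sunday of April 2031: Apr 27 2031.
May 2031 ends with Sunday May 25 2031.
June 2031 ends with Sunday Jun 29 2031.
Last Sunday of July 2031: Jul 27 2031.

Jul 27 2031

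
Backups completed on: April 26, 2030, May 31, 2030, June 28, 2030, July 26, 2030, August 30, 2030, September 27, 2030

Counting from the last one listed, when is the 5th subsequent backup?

February 28, 2031

Every date is a Friday; gaps 35, 28, 28, 35, 28 days.
Each is the last Friday of its month (at least one falls on the 29th or later, ruling out '4th Friday').
Last Friday of October 2030: October 25, 2030.
Last Friday of November 2030: November 29, 2030.
December 2030 ends with Friday December 27, 2030.
January 2031 ends with Friday January 31, 2031.
February 2031 ends with Friday February 28, 2031.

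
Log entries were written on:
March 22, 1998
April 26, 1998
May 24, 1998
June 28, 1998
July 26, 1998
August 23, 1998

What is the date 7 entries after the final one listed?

March 28, 1999

Gaps: 35, 28, 35, 28, 28 days — a mix of 28 and 35. Every date is a Sunday.
Each is the 4th Sunday of its month.
September 1998 — 4th Sunday is September 27, 1998.
4th Sunday of October 1998: October 25, 1998.
4th Sunday of November 1998: November 22, 1998.
December 1998 — 4th Sunday is December 27, 1998.
4th Sunday of January 1999: January 24, 1999.
February 1999 — 4th Sunday is February 28, 1999.
March 1999 — 4th Sunday is March 28, 1999.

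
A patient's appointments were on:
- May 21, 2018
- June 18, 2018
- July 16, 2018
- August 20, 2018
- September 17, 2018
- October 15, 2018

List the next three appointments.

Gaps: 28, 28, 35, 28, 28 days — a mix of 28 and 35. Every date is a Monday.
Each is the 3rd Monday of its month.
November 2018 — 3rd Monday is November 19, 2018.
December 2018 — 3rd Monday is December 17, 2018.
3rd Monday of January 2019: January 21, 2019.

November 19, 2018; December 17, 2018; January 21, 2019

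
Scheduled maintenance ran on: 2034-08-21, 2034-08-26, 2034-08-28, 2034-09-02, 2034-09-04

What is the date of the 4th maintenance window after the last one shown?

Every event lands on a Monday or Saturday (gaps cycle 5, 2, 5, 2).
So the schedule is: every Monday and Saturday.
Next Saturday: 2034-09-09.
The following Monday is 2034-09-11.
Next Saturday: 2034-09-16.
Next Monday: 2034-09-18.

2034-09-18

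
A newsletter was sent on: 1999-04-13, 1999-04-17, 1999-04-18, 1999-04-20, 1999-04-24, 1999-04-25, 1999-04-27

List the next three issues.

1999-05-01, 1999-05-02, 1999-05-04

Gaps: 4, 1, 2, 4, 1, 2 days — not constant, but cyclic with period 3.
The events fall on every Tuesday, Saturday and Sunday.
The following Saturday is 1999-05-01.
Next Sunday: 1999-05-02.
The following Tuesday is 1999-05-04.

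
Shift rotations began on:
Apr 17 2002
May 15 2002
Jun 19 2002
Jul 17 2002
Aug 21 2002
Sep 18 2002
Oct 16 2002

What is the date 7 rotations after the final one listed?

May 21 2003

All dates are Wednesdays, 28, 35, 28, 35, 28, 28 days apart.
Specifically, the 3rd Wednesday of each month.
3rd Wednesday of November 2002: Nov 20 2002.
December 2002 — 3rd Wednesday is Dec 18 2002.
3rd Wednesday of January 2003: Jan 15 2003.
February 2003 — 3rd Wednesday is Feb 19 2003.
3rd Wednesday of March 2003: Mar 19 2003.
3rd Wednesday of April 2003: Apr 16 2003.
May 2003 — 3rd Wednesday is May 21 2003.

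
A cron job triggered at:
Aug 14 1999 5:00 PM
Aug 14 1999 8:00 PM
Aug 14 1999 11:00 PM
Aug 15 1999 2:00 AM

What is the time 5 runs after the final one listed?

Aug 15 1999 5:00 PM

Gaps: 3, 3, 3 hours — each event is 3 hours after the previous one.
Aug 15 1999 2:00 AM + 3 h = Aug 15 1999 5:00 AM.
Aug 15 1999 5:00 AM + 3 h = Aug 15 1999 8:00 AM.
Aug 15 1999 8:00 AM + 3 h = Aug 15 1999 11:00 AM.
Aug 15 1999 11:00 AM + 3 h = Aug 15 1999 2:00 PM.
Aug 15 1999 2:00 PM + 3 h = Aug 15 1999 5:00 PM.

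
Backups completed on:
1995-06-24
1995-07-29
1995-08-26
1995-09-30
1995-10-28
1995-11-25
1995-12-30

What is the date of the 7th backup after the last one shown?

1996-07-27

These are Saturdays with 35, 28, 35, 28, 28, 35-day gaps.
Each is the final Saturday of its month — 1995-07-29 is past the 28th, so '4th Saturday' doesn't fit.
Last Saturday of January 1996: 1996-01-27.
Last Saturday of February 1996: 1996-02-24.
Last Saturday of March 1996: 1996-03-30.
Last Saturday of April 1996: 1996-04-27.
Last Saturday of May 1996: 1996-05-25.
Last Saturday of June 1996: 1996-06-29.
Last Saturday of July 1996: 1996-07-27.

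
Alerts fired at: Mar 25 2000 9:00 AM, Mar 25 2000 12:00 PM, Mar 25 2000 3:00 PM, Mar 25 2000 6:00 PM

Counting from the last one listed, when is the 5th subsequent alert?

The interval is a steady 3 hours (3, 3, 3).
Mar 25 2000 6:00 PM + 3 h = Mar 25 2000 9:00 PM.
Mar 25 2000 9:00 PM + 3 h = Mar 26 2000 12:00 AM.
Mar 26 2000 12:00 AM + 3 h = Mar 26 2000 3:00 AM.
Mar 26 2000 3:00 AM + 3 h = Mar 26 2000 6:00 AM.
Mar 26 2000 6:00 AM + 3 h = Mar 26 2000 9:00 AM.

Mar 26 2000 9:00 AM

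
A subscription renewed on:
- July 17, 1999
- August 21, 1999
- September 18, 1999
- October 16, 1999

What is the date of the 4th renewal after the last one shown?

These are Saturdays at 28- or 35-day spacing (35, 28, 28).
The pattern: 3rd Saturday of the month.
November 1999 — 3rd Saturday is November 20, 1999.
December 1999 — 3rd Saturday is December 18, 1999.
January 2000 — 3rd Saturday is January 15, 2000.
February 2000 — 3rd Saturday is February 19, 2000.

February 19, 2000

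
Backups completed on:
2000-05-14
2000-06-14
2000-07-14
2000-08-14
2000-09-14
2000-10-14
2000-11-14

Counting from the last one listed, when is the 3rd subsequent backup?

2001-02-14

Gaps: 31, 30, 31, 31, 30, 31 days — not constant. Every event is on the 14th of the month.
Pattern: the 14th of each month.
December 2000: 2000-12-14.
January 2001: 2001-01-14.
February 2001: 2001-02-14.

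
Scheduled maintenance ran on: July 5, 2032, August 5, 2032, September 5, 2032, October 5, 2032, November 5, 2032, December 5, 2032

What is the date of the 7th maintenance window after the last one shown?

July 5, 2033

Gaps: 31, 31, 30, 31, 30 days — not constant. Every event is on the 5th of the month.
Pattern: the 5th of each month.
January 2033: January 5, 2033.
Next: February 2033 → February 5, 2033.
March 2033: March 5, 2033.
April 2033: April 5, 2033.
Next: May 2033 → May 5, 2033.
June 2033: June 5, 2033.
July 2033: July 5, 2033.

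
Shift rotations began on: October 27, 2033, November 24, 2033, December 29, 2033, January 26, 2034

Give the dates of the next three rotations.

February 23, 2034; March 30, 2034; April 27, 2034

All Thursdays; the gaps (28, 35, 28) vary with month length.
This is the last Thursday of each month.
February 2034 ends with Thursday February 23, 2034.
March 2034 ends with Thursday March 30, 2034.
April 2034 ends with Thursday April 27, 2034.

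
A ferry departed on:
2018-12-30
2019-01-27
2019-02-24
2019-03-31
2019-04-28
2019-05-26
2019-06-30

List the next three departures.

These are Sundays with 28, 28, 35, 28, 28, 35-day gaps.
Each is the final Sunday of its month — 2018-12-30 is past the 28th, so '4th Sunday' doesn't fit.
July 2019 ends with Sunday 2019-07-28.
Last Sunday of August 2019: 2019-08-25.
September 2019 ends with Sunday 2019-09-29.

2019-07-28, 2019-08-25, 2019-09-29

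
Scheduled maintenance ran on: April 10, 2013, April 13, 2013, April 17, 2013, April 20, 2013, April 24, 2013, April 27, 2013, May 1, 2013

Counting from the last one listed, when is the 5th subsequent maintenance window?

May 18, 2013

The gap pattern 3, 4, 3, 4, 3, 4 repeats every 2 events.
These are the Wednesdays and Saturdays of each week.
Next Saturday: May 4, 2013.
The following Wednesday is May 8, 2013.
The following Saturday is May 11, 2013.
Next Wednesday: May 15, 2013.
Next Saturday: May 18, 2013.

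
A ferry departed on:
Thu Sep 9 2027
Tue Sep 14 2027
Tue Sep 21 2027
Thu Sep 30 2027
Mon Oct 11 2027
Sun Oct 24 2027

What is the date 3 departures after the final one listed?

Tue Dec 14 2027

Intervals are 5, 7, 9, 11, 13 days — an arithmetic progression with common difference 2.
Next gap: 15 days. Sun Oct 24 2027 + 15 days = Mon Nov 8 2027.
Next gap: 17 days. Mon Nov 8 2027 + 17 days = Thu Nov 25 2027.
Next gap: 19 days. Thu Nov 25 2027 + 19 days = Tue Dec 14 2027.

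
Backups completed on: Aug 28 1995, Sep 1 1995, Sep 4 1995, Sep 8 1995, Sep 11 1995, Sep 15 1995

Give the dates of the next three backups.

Every event lands on a Monday or Friday (gaps cycle 4, 3, 4, 3, 4).
So the schedule is: every Monday and Friday.
Next Monday: Sep 18 1995.
The following Friday is Sep 22 1995.
Next Monday: Sep 25 1995.

Sep 18 1995, Sep 22 1995, Sep 25 1995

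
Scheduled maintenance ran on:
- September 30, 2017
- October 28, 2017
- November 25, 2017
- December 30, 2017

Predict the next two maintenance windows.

January 27, 2018; February 24, 2018

Every date is a Saturday; gaps 28, 28, 35 days.
Each is the last Saturday of its month (at least one falls on the 29th or later, ruling out '4th Saturday').
January 2018 ends with Saturday January 27, 2018.
Last Saturday of February 2018: February 24, 2018.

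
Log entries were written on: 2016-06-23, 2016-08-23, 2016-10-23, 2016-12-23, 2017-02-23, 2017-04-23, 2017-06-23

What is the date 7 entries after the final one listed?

Gaps: 61, 61, 61, 62, 59, 61 days — not constant. Every event is on the 23rd of the month.
Pattern: the 23rd of every 2 months.
August 2017: 2017-08-23.
October 2017: 2017-10-23.
December 2017: 2017-12-23.
Next: February 2018 → 2018-02-23.
Next: April 2018 → 2018-04-23.
Next: June 2018 → 2018-06-23.
August 2018: 2018-08-23.

2018-08-23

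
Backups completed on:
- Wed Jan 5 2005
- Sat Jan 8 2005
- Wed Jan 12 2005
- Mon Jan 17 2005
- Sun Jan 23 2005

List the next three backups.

Sun Jan 30 2005, Mon Feb 7 2005, Wed Feb 16 2005

Intervals are 3, 4, 5, 6 days — an arithmetic progression with common difference 1.
Next gap: 7 days. Sun Jan 23 2005 + 7 days = Sun Jan 30 2005.
Next gap: 8 days. Sun Jan 30 2005 + 8 days = Mon Feb 7 2005.
Next gap: 9 days. Mon Feb 7 2005 + 9 days = Wed Feb 16 2005.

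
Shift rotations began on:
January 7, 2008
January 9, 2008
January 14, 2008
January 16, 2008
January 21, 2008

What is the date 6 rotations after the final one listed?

February 11, 2008

Every event lands on a Monday or Wednesday (gaps cycle 2, 5, 2, 5).
So the schedule is: every Monday and Wednesday.
Next Wednesday: January 23, 2008.
Next Monday: January 28, 2008.
Next Wednesday: January 30, 2008.
The following Monday is February 4, 2008.
Next Wednesday: February 6, 2008.
The following Monday is February 11, 2008.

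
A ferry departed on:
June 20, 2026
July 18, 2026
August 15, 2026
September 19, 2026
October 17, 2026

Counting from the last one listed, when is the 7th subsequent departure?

May 15, 2027

These are Saturdays at 28- or 35-day spacing (28, 28, 35, 28).
The pattern: 3rd Saturday of the month.
3rd Saturday of November 2026: November 21, 2026.
3rd Saturday of December 2026: December 19, 2026.
January 2027 — 3rd Saturday is January 16, 2027.
February 2027 — 3rd Saturday is February 20, 2027.
March 2027 — 3rd Saturday is March 20, 2027.
3rd Saturday of April 2027: April 17, 2027.
May 2027 — 3rd Saturday is May 15, 2027.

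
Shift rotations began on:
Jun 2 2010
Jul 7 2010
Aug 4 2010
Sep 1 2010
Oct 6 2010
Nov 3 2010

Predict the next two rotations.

Dec 1 2010, Jan 5 2011

Gaps: 35, 28, 28, 35, 28 days — a mix of 28 and 35. Every date is a Wednesday.
Each is the 1st Wednesday of its month.
December 2010 — 1st Wednesday is Dec 1 2010.
January 2011 — 1st Wednesday is Jan 5 2011.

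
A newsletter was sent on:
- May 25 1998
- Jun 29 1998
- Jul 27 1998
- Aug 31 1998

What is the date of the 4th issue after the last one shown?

All Mondays; the gaps (35, 28, 35) vary with month length.
This is the last Monday of each month.
September 1998 ends with Monday Sep 28 1998.
Last Monday of October 1998: Oct 26 1998.
November 1998 ends with Monday Nov 30 1998.
December 1998 ends with Monday Dec 28 1998.

Dec 28 1998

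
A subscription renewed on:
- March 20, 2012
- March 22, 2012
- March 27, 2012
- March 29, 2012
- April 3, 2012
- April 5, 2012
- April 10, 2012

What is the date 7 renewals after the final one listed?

The gap pattern 2, 5, 2, 5, 2, 5 repeats every 2 events.
These are the Tuesdays and Thursdays of each week.
Next Thursday: April 12, 2012.
Next Tuesday: April 17, 2012.
The following Thursday is April 19, 2012.
Next Tuesday: April 24, 2012.
Next Thursday: April 26, 2012.
The following Tuesday is May 1, 2012.
Next Thursday: May 3, 2012.

May 3, 2012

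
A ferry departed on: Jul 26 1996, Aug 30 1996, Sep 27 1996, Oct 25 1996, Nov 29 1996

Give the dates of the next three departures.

These are Fridays with 35, 28, 28, 35-day gaps.
Each is the final Friday of its month — Aug 30 1996 is past the 28th, so '4th Friday' doesn't fit.
December 1996 ends with Friday Dec 27 1996.
Last Friday of January 1997: Jan 31 1997.
February 1997 ends with Friday Feb 28 1997.

Dec 27 1996, Jan 31 1997, Feb 28 1997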